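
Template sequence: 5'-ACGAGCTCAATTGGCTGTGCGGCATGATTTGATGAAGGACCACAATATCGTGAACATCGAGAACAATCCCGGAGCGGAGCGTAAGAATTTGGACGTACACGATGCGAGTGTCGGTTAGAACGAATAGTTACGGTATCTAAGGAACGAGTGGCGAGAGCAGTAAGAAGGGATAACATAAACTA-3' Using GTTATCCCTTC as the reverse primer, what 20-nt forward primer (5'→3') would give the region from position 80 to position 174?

The reverse primer's reverse complement GAAGGGATAAC matches the template at positions 164–174; the product starts at position 80.
The forward primer is identical to the top strand over positions 80–99: CGTAAGAATTTGGACGTACA.

5'-CGTAAGAATTTGGACGTACA-3'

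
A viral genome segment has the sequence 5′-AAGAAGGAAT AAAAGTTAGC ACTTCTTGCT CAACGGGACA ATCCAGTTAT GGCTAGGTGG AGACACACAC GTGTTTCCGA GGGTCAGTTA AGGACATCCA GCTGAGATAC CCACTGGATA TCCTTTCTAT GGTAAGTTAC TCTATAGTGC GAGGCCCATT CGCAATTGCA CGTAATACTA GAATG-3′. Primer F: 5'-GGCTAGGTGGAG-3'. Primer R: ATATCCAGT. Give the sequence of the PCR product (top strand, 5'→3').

5'-GGCTAGGTGGAGACACACACGTGTTTCCGAGGGTCAGTTAAGGACATCCAGCTGAGATACCCACTGGATAT-3'

Scanning the template, GGCTAGGTGGAG occurs at positions 51–62; this primer anneals to the bottom strand there with its 3' end pointing downstream.
Reverse complement of the reverse primer: ACTGGATAT. This occurs on the top strand at positions 113–121.
The product is the template from position 51 through 121 (71 bp).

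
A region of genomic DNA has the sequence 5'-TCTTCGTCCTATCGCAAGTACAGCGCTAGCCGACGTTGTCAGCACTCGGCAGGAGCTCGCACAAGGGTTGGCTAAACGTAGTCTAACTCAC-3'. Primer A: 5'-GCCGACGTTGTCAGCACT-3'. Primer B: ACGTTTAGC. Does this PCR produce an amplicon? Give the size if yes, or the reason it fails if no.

Primer A (GCCGACGTTGTCAGCACT) matches the top strand at positions 29–46; it acts as a forward primer.
Primer B's reverse complement is GCTAAACGT, matching the top strand at positions 71–79; it acts as a reverse primer.
The 3' ends face each other across positions 29–79, giving a 51 bp product.

Yes — a 51 bp product.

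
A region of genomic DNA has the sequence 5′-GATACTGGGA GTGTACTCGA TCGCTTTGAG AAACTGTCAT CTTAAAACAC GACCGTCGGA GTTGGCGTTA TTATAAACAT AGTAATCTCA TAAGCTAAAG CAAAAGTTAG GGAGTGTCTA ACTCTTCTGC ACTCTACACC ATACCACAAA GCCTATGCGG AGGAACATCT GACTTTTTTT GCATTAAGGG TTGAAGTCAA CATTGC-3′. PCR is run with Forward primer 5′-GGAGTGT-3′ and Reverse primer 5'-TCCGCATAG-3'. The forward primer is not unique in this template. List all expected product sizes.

The forward primer GGAGTGT matches the top strand at positions 8–14, 111–117.
The reverse primer's reverse complement is CTATGCGGA, matching at positions 153–161.
Each forward site pairs with the reverse site to give a product ending at position 161: sizes 154, 51 bp.

154 bp, 51 bp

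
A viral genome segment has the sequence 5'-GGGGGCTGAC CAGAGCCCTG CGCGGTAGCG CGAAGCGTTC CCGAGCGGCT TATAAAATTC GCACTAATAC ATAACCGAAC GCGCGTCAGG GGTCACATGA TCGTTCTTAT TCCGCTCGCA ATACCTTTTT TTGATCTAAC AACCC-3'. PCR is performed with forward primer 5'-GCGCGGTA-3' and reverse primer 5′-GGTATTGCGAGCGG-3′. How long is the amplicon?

Scanning the template, GCGCGGTA occurs at positions 20–27; this primer anneals to the bottom strand there with its 3' end pointing downstream.
Reverse complement of the reverse primer: CCGCTCGCAATACC. This occurs on the top strand at positions 112–125.
Amplicon spans positions 20–125: 106 bp.

106 bp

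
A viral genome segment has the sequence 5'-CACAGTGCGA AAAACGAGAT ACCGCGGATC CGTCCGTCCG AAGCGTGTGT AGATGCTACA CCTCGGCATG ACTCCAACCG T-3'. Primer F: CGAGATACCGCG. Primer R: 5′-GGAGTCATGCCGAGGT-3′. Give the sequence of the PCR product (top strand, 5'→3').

5'-CGAGATACCGCGGATCCGTCCGTCCGAAGCGTGTGTAGATGCTACACCTCGGCATGACTCC-3'

Forward primer CGAGATACCGCG is found on the top strand at positions 15–26.
Reverse complement of the reverse primer: ACCTCGGCATGACTCC. This occurs on the top strand at positions 60–75.
The product is the template from position 15 through 75 (61 bp).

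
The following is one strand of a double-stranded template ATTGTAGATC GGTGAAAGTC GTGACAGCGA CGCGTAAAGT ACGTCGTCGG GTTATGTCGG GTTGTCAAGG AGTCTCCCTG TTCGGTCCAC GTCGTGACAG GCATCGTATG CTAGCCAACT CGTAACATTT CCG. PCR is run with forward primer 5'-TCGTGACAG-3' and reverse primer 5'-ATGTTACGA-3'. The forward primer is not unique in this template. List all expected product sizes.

110 bp, 37 bp

The forward primer TCGTGACAG matches the top strand at positions 19–27, 92–100.
The reverse primer's reverse complement is TCGTAACAT, matching at positions 120–128.
Each forward site pairs with the reverse site to give a product ending at position 128: sizes 110, 37 bp.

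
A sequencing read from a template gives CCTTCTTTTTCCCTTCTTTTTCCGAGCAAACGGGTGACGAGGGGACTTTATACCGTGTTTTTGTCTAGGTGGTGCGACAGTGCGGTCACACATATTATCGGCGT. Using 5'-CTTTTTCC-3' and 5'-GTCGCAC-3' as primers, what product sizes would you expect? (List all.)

The forward primer CTTTTTCC matches the top strand at positions 5–12, 16–23.
The reverse primer's reverse complement is GTGCGAC, matching at positions 72–78.
Each forward site pairs with the reverse site to give a product ending at position 78: sizes 74, 63 bp.

74 bp, 63 bp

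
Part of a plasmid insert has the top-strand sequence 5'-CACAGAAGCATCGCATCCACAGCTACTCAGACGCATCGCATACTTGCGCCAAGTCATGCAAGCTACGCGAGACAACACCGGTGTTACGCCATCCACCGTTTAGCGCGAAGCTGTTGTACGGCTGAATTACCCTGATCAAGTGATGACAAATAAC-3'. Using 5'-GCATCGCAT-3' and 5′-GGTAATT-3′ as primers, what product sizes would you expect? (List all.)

The forward primer GCATCGCAT matches the top strand at positions 8–16, 33–41.
The reverse primer's reverse complement is AATTACC, matching at positions 125–131.
Each forward site pairs with the reverse site to give a product ending at position 131: sizes 124, 99 bp.

124 bp, 99 bp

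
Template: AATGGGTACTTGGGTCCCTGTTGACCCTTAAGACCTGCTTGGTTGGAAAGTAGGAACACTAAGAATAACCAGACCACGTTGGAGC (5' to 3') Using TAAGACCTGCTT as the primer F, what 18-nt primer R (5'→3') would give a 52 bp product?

The forward primer binds at positions 29–40, so a 52 bp product ends at position 29 + 52 − 1 = 80.
The reverse primer anneals to the top strand over positions 63–80, i.e. to GAATAACCAGACCACGTT.
Its sequence written 5'→3' is the reverse complement: AACGTGGTCTGGTTATTC.

5'-AACGTGGTCTGGTTATTC-3'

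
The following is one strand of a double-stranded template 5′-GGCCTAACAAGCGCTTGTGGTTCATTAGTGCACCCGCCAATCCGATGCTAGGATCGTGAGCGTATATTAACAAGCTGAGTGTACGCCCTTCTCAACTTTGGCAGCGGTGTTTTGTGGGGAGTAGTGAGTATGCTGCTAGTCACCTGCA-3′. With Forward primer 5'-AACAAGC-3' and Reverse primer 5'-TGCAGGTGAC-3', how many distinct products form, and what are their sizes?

The forward primer AACAAGC matches the top strand at positions 6–12, 69–75.
The reverse primer's reverse complement is GTCACCTGCA, matching at positions 139–148.
Each forward site pairs with the reverse site to give a product ending at position 148: sizes 143, 80 bp.

Two products: 143 bp, 80 bp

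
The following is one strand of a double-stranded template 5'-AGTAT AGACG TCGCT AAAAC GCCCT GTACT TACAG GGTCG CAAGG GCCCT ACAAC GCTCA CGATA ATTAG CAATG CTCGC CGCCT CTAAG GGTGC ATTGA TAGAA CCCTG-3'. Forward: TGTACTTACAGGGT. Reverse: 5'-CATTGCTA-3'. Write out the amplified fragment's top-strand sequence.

5'-TGTACTTACAGGGTCGCAAGGGCCCTACAACGCTCACGATAATTAGCAATG-3'

Forward primer TGTACTTACAGGGT is found on the top strand at positions 25–38.
Taking the reverse complement of CATTGCTA gives TAGCAATG, found at positions 68–75 on the template; the primer anneals here to the top strand with its 3' end pointing upstream.
The product is the template from position 25 through 75 (51 bp).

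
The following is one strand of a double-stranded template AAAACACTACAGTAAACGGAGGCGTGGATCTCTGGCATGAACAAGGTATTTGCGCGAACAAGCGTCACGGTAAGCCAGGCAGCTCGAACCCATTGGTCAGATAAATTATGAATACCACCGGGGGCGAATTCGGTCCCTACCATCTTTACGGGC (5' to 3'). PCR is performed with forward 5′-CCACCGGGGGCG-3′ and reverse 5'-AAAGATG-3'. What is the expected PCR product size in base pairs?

33 bp

Scanning the template, CCACCGGGGGCG occurs at positions 115–126; this primer anneals to the bottom strand there with its 3' end pointing downstream.
Reverse complement of the reverse primer: CATCTTT. This occurs on the top strand at positions 141–147.
The product runs from position 115 to position 147, so its length is 147 − 115 + 1 = 33 bp.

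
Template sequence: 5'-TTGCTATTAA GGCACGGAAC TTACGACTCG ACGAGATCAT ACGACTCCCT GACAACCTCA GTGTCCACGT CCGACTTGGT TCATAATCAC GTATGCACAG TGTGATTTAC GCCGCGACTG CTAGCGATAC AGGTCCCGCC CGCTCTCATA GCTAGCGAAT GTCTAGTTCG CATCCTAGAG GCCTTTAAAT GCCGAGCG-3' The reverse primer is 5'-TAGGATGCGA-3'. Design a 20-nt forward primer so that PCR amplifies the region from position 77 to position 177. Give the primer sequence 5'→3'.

The reverse primer's reverse complement TCGCATCCTA matches the template at positions 168–177; the product starts at position 77.
The forward primer is identical to the top strand over positions 77–96: TGGTTCATAATCACGTATGC.

5'-TGGTTCATAATCACGTATGC-3'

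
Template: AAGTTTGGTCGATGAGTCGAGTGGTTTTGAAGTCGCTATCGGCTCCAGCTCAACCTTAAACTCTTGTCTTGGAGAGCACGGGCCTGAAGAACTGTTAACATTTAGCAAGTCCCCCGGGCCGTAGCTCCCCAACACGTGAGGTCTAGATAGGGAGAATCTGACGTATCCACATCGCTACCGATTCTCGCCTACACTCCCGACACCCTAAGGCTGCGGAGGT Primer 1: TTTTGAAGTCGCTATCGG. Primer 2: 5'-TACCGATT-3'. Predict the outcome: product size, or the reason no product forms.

No product — both primers anneal to the same strand and extend in the same direction.

Primer 1 (TTTTGAAGTCGCTATCGG) matches the top strand at positions 25–42 (3' end points downstream).
Primer 2 (TACCGATT) also matches the top strand directly, at positions 176–183 — its reverse complement AATCGGTA is not present.
Both primers anneal to the bottom strand with 3' ends pointing the same way, so neither can prime synthesis back toward the other.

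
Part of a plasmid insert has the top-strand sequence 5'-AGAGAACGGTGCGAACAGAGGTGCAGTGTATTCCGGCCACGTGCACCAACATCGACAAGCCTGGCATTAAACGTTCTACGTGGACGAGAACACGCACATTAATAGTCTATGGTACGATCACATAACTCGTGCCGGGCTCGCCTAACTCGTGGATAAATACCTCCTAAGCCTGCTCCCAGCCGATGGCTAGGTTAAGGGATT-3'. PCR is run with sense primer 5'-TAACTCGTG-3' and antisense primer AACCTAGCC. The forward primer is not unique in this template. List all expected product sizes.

71 bp, 51 bp

The forward primer TAACTCGTG matches the top strand at positions 123–131, 143–151.
The reverse primer's reverse complement is GGCTAGGTT, matching at positions 185–193.
Each forward site pairs with the reverse site to give a product ending at position 193: sizes 71, 51 bp.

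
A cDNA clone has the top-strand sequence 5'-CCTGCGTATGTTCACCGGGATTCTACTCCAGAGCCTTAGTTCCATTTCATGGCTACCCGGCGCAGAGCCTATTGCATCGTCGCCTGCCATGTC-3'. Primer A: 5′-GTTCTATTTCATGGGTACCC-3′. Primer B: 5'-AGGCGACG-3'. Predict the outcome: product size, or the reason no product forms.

Primer A (GTTCTATTTCATGGGTACCC) does not match the top strand, and its reverse complement GGGTACCCATGAAATAGAAC does not match either.
With no annealing site for primer A, no amplification occurs.

No product — primer A has no binding site in the template.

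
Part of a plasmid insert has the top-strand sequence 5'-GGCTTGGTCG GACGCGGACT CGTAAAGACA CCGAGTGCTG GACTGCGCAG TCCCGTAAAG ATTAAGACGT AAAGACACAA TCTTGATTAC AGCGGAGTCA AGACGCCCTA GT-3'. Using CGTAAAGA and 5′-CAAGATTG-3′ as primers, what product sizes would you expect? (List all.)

The forward primer CGTAAAGA matches the top strand at positions 21–28, 54–61, 68–75.
The reverse primer's reverse complement is CAATCTTG, matching at positions 78–85.
Each forward site pairs with the reverse site to give a product ending at position 85: sizes 65, 32, 18 bp.

65 bp, 32 bp, 18 bp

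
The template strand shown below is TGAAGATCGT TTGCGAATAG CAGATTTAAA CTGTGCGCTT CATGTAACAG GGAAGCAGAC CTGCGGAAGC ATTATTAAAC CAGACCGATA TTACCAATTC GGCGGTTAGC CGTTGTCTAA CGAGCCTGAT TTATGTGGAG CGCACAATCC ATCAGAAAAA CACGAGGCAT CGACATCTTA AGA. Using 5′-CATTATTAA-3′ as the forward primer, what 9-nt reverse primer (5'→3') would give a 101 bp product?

The forward primer binds at positions 70–78, so a 101 bp product ends at position 70 + 101 − 1 = 170.
The reverse primer anneals to the top strand over positions 162–170, i.e. to ACGAGGCAT.
Its sequence written 5'→3' is the reverse complement: ATGCCTCGT.

5'-ATGCCTCGT-3'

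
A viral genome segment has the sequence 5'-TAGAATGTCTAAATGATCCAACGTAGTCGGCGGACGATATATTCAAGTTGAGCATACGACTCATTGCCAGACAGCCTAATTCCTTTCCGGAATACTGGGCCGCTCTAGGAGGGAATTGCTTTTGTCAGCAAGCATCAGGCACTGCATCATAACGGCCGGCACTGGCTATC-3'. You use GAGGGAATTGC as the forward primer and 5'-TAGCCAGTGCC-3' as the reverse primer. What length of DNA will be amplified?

60 bp

Scanning the template, GAGGGAATTGC occurs at positions 109–119; this primer anneals to the bottom strand there with its 3' end pointing downstream.
Taking the reverse complement of TAGCCAGTGCC gives GGCACTGGCTA, found at positions 158–168 on the template; the primer anneals here to the top strand with its 3' end pointing upstream.
Product length = (reverse-primer end) − (forward-primer start) + 1 = 168 − 109 + 1 = 60 bp.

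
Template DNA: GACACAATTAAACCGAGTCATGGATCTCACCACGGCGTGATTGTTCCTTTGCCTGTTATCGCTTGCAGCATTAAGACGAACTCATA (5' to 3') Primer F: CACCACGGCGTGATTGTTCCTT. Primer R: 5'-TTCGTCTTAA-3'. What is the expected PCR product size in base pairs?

53 bp

Forward primer CACCACGGCGTGATTGTTCCTT is found on the top strand at positions 28–49.
The reverse primer's reverse complement is TTAAGACGAA, which matches the template at positions 71–80.
Product length = (reverse-primer end) − (forward-primer start) + 1 = 80 − 28 + 1 = 53 bp.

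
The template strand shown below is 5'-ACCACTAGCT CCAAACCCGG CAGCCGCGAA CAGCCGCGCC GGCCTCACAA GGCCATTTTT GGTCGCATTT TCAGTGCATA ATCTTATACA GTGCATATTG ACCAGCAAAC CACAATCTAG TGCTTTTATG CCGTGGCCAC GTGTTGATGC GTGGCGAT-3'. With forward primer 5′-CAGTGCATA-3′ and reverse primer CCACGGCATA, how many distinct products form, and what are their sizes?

Two products: 65 bp, 48 bp

The forward primer CAGTGCATA matches the top strand at positions 72–80, 89–97.
The reverse primer's reverse complement is TATGCCGTGG, matching at positions 127–136.
Each forward site pairs with the reverse site to give a product ending at position 136: sizes 65, 48 bp.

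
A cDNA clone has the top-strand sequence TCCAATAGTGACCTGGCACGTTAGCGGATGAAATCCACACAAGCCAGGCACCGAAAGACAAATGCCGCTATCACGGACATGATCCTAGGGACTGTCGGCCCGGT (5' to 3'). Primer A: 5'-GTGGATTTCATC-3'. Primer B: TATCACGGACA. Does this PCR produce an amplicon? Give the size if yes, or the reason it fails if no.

Primer A (GTGGATTTCATC) has reverse complement GATGAAATCCAC, which matches the top strand at positions 27–38; primer A anneals to the top strand there with its 3' end pointing upstream toward position 27.
Primer B (TATCACGGACA) matches the top strand directly at positions 69–79; it anneals to the bottom strand with its 3' end pointing downstream toward position 79.
The 3' ends diverge (primer A extends toward position 1, primer B toward position 104), so the primers never converge on a shared product.

No product — the primers' 3' ends point away from each other.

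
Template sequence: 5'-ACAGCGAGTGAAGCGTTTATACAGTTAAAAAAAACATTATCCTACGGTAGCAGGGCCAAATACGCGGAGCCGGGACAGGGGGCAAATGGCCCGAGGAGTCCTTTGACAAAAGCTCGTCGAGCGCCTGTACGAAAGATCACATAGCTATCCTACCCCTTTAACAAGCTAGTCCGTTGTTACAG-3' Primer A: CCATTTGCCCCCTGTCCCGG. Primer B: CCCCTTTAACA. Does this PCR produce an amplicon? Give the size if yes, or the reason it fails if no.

No product — the primers' 3' ends point away from each other.

Primer A (CCATTTGCCCCCTGTCCCGG) has reverse complement CCGGGACAGGGGGCAAATGG, which matches the top strand at positions 70–89; primer A anneals to the top strand there with its 3' end pointing upstream toward position 70.
Primer B (CCCCTTTAACA) matches the top strand directly at positions 153–163; it anneals to the bottom strand with its 3' end pointing downstream toward position 163.
The 3' ends diverge (primer A extends toward position 1, primer B toward position 182), so the primers never converge on a shared product.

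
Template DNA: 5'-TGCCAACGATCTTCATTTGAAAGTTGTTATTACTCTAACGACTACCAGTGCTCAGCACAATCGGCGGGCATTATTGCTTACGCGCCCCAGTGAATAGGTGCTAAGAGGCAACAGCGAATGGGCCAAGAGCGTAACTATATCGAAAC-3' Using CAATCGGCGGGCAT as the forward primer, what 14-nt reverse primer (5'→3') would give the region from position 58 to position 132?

The product's 3' end on the top strand is position 132.
The reverse primer anneals to the top strand over positions 119–132, i.e. to TGGGCCAAGAGCGT.
Its sequence written 5'→3' is the reverse complement: ACGCTCTTGGCCCA.

5'-ACGCTCTTGGCCCA-3'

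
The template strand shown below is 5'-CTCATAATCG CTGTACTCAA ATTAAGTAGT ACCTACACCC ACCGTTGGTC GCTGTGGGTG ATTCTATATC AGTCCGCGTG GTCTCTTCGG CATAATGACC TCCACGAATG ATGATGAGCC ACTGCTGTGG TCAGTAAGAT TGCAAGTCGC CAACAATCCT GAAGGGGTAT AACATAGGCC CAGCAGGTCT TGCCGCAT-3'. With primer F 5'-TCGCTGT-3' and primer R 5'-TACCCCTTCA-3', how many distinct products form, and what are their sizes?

Two products: 162 bp, 121 bp

The forward primer TCGCTGT matches the top strand at positions 8–14, 49–55.
The reverse primer's reverse complement is TGAAGGGGTA, matching at positions 160–169.
Each forward site pairs with the reverse site to give a product ending at position 169: sizes 162, 121 bp.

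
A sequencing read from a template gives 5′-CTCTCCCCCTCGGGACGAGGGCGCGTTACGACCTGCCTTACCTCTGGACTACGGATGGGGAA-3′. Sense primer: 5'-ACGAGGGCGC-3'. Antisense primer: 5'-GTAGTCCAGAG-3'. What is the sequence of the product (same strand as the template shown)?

Scanning the template, ACGAGGGCGC occurs at positions 15–24; this primer anneals to the bottom strand there with its 3' end pointing downstream.
The reverse primer's reverse complement is CTCTGGACTAC, which matches the template at positions 42–52.
The product is the template from position 15 through 52 (38 bp).

5'-ACGAGGGCGCGTTACGACCTGCCTTACCTCTGGACTAC-3'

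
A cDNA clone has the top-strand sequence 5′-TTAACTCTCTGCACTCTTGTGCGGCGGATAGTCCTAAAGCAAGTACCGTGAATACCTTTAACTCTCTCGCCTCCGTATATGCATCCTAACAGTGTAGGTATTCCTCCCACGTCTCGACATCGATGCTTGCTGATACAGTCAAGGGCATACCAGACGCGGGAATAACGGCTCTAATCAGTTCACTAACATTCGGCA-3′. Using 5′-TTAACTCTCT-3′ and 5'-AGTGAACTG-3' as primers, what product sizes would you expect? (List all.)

The forward primer TTAACTCTCT matches the top strand at positions 1–10, 58–67.
The reverse primer's reverse complement is CAGTTCACT, matching at positions 176–184.
Each forward site pairs with the reverse site to give a product ending at position 184: sizes 184, 127 bp.

184 bp, 127 bp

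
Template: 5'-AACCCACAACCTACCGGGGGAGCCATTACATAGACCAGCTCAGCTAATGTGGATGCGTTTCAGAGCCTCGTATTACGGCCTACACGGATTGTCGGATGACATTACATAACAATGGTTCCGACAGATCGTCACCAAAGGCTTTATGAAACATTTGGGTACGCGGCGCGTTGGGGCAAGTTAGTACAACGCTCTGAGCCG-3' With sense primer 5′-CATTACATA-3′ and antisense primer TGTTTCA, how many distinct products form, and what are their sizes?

Two products: 127 bp, 51 bp

The forward primer CATTACATA matches the top strand at positions 24–32, 100–108.
The reverse primer's reverse complement is TGAAACA, matching at positions 144–150.
Each forward site pairs with the reverse site to give a product ending at position 150: sizes 127, 51 bp.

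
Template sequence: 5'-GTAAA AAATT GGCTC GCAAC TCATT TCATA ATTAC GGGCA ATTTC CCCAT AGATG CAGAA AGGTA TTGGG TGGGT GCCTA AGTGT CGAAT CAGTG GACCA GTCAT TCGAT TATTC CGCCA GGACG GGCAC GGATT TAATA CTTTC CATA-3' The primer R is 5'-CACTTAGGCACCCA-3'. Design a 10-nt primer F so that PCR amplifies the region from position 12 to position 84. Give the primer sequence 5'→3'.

5'-GCTCGCAACT-3'

The reverse primer's reverse complement TGGGTGCCTAAGTG matches the template at positions 71–84; the product starts at position 12.
The forward primer is identical to the top strand over positions 12–21: GCTCGCAACT.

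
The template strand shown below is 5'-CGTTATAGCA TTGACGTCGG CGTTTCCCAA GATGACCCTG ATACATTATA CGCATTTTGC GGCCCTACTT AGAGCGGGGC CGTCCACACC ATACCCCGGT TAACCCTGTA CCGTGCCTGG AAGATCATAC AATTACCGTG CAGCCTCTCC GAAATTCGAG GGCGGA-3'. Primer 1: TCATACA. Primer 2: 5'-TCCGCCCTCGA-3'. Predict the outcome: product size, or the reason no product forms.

Primer 1 (TCATACA) matches the top strand at positions 125–131; it acts as a forward primer.
Primer 2's reverse complement is TCGAGGGCGGA, matching the top strand at positions 156–166; it acts as a reverse primer.
The 3' ends face each other across positions 125–166, giving a 42 bp product.

Yes — a 42 bp product.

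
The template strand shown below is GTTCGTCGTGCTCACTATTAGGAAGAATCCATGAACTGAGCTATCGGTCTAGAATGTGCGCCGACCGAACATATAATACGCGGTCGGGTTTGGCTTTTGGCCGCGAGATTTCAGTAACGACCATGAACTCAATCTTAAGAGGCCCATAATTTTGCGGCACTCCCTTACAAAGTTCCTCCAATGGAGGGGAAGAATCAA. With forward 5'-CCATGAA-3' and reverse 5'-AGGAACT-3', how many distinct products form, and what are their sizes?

Two products: 149 bp, 57 bp

The forward primer CCATGAA matches the top strand at positions 29–35, 121–127.
The reverse primer's reverse complement is AGTTCCT, matching at positions 171–177.
Each forward site pairs with the reverse site to give a product ending at position 177: sizes 149, 57 bp.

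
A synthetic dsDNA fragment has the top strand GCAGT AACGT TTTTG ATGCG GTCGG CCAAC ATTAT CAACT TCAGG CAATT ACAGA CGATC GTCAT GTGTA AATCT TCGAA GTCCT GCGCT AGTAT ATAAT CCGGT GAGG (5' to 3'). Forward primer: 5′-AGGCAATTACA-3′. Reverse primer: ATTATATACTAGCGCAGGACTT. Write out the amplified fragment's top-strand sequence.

Scanning the template, AGGCAATTACA occurs at positions 43–53; this primer anneals to the bottom strand there with its 3' end pointing downstream.
Taking the reverse complement of ATTATATACTAGCGCAGGACTT gives AAGTCCTGCGCTAGTATATAAT, found at positions 79–100 on the template; the primer anneals here to the top strand with its 3' end pointing upstream.
The product is the template from position 43 through 100 (58 bp).

5'-AGGCAATTACAGACGATCGTCATGTGTAAATCTTCGAAGTCCTGCGCTAGTATATAAT-3'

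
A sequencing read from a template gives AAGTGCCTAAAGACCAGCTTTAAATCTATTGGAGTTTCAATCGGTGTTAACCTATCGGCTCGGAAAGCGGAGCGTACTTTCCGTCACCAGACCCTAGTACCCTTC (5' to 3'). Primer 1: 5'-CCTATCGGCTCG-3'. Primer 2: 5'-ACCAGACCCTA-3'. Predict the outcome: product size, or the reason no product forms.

Primer 1 (CCTATCGGCTCG) matches the top strand at positions 51–62 (3' end points downstream).
Primer 2 (ACCAGACCCTA) also matches the top strand directly, at positions 86–96 — its reverse complement TAGGGTCTGGT is not present.
Both primers anneal to the bottom strand with 3' ends pointing the same way, so neither can prime synthesis back toward the other.

No product — both primers anneal to the same strand and extend in the same direction.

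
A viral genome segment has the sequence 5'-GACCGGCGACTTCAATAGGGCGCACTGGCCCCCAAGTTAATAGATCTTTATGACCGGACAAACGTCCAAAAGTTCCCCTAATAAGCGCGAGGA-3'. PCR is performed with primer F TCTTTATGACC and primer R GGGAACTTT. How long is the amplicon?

The forward primer matches the template at positions 45–55.
Taking the reverse complement of GGGAACTTT gives AAAGTTCCC, found at positions 69–77 on the template; the primer anneals here to the top strand with its 3' end pointing upstream.
Product length = (reverse-primer end) − (forward-primer start) + 1 = 77 − 45 + 1 = 33 bp.

33 bp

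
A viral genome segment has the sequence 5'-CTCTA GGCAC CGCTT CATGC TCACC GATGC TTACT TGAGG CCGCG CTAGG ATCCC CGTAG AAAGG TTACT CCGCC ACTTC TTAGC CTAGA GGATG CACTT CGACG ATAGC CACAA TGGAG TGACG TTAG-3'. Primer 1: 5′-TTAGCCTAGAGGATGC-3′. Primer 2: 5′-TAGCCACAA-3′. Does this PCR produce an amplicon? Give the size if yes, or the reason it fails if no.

Primer 1 (TTAGCCTAGAGGATGC) matches the top strand at positions 81–96 (3' end points downstream).
Primer 2 (TAGCCACAA) also matches the top strand directly, at positions 107–115 — its reverse complement TTGTGGCTA is not present.
Both primers anneal to the bottom strand with 3' ends pointing the same way, so neither can prime synthesis back toward the other.

No product — both primers anneal to the same strand and extend in the same direction.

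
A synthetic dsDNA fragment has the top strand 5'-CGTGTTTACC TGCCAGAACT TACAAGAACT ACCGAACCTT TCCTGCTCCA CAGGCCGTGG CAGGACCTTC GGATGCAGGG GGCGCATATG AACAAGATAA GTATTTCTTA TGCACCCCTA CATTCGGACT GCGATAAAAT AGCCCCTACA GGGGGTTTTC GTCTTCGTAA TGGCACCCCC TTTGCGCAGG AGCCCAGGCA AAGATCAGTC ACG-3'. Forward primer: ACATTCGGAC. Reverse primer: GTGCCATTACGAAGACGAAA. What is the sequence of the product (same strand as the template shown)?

Forward primer ACATTCGGAC is found on the top strand at positions 120–129.
The reverse primer's reverse complement is TTTCGTCTTCGTAATGGCAC, which matches the template at positions 157–176.
The product is the template from position 120 through 176 (57 bp).

5'-ACATTCGGACTGCGATAAAATAGCCCCTACAGGGGGTTTTCGTCTTCGTAATGGCAC-3'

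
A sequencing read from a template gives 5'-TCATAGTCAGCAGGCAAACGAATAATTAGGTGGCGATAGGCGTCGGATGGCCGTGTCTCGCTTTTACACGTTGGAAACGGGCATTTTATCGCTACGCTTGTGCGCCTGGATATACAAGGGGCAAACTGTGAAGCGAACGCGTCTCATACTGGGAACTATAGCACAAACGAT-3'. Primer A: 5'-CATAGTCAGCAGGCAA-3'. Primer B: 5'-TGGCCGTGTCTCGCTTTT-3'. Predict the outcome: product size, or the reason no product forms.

Primer A (CATAGTCAGCAGGCAA) matches the top strand at positions 2–17 (3' end points downstream).
Primer B (TGGCCGTGTCTCGCTTTT) also matches the top strand directly, at positions 48–65 — its reverse complement AAAAGCGAGACACGGCCA is not present.
Both primers anneal to the bottom strand with 3' ends pointing the same way, so neither can prime synthesis back toward the other.

No product — both primers anneal to the same strand and extend in the same direction.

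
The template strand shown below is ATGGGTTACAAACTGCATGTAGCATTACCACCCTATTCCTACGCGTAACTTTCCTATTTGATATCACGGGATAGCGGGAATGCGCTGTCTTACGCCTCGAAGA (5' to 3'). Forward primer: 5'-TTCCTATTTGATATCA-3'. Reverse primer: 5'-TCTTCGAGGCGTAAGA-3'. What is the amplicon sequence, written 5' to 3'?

Forward primer TTCCTATTTGATATCA is found on the top strand at positions 51–66.
Taking the reverse complement of TCTTCGAGGCGTAAGA gives TCTTACGCCTCGAAGA, found at positions 88–103 on the template; the primer anneals here to the top strand with its 3' end pointing upstream.
The product is the template from position 51 through 103 (53 bp).

5'-TTCCTATTTGATATCACGGGATAGCGGGAATGCGCTGTCTTACGCCTCGAAGA-3'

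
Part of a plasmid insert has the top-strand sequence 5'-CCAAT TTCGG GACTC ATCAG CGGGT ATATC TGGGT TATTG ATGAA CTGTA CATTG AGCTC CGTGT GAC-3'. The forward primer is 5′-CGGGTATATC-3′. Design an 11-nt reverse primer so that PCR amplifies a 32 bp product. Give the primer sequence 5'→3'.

5'-TGTACAGTTCA-3'

The forward primer binds at positions 21–30, so a 32 bp product ends at position 21 + 32 − 1 = 52.
The reverse primer anneals to the top strand over positions 42–52, i.e. to TGAACTGTACA.
Its sequence written 5'→3' is the reverse complement: TGTACAGTTCA.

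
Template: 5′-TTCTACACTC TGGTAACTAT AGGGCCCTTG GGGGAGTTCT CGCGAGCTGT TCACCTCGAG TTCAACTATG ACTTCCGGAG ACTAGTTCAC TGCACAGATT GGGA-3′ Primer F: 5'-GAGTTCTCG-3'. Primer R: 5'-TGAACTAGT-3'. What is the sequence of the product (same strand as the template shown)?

Forward primer GAGTTCTCG is found on the top strand at positions 34–42.
The reverse primer's reverse complement is ACTAGTTCA, which matches the template at positions 81–89.
The product is the template from position 34 through 89 (56 bp).

5'-GAGTTCTCGCGAGCTGTTCACCTCGAGTTCAACTATGACTTCCGGAGACTAGTTCA-3'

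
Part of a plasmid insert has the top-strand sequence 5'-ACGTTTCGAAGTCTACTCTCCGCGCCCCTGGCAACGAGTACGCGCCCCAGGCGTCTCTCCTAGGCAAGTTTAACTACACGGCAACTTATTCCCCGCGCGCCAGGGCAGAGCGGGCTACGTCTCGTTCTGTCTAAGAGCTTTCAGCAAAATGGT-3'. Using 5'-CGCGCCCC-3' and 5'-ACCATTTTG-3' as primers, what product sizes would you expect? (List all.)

The forward primer CGCGCCCC matches the top strand at positions 21–28, 41–48.
The reverse primer's reverse complement is CAAAATGGT, matching at positions 145–153.
Each forward site pairs with the reverse site to give a product ending at position 153: sizes 133, 113 bp.

133 bp, 113 bp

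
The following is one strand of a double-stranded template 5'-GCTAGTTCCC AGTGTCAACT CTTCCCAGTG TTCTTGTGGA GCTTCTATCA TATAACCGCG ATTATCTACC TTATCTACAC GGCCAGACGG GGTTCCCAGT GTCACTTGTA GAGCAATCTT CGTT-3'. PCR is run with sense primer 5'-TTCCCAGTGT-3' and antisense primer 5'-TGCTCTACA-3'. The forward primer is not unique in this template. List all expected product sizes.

110 bp, 94 bp, 23 bp

The forward primer TTCCCAGTGT matches the top strand at positions 6–15, 22–31, 93–102.
The reverse primer's reverse complement is TGTAGAGCA, matching at positions 107–115.
Each forward site pairs with the reverse site to give a product ending at position 115: sizes 110, 94, 23 bp.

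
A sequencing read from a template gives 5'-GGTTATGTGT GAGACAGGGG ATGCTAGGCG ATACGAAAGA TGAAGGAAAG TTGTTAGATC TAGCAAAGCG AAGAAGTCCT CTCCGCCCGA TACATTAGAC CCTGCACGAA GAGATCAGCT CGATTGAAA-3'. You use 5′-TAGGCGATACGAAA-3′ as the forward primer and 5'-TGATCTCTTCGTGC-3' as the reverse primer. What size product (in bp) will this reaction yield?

Scanning the template, TAGGCGATACGAAA occurs at positions 25–38; this primer anneals to the bottom strand there with its 3' end pointing downstream.
Reverse complement of the reverse primer: GCACGAAGAGATCA. This occurs on the top strand at positions 104–117.
The product runs from position 25 to position 117, so its length is 117 − 25 + 1 = 93 bp.

93 bp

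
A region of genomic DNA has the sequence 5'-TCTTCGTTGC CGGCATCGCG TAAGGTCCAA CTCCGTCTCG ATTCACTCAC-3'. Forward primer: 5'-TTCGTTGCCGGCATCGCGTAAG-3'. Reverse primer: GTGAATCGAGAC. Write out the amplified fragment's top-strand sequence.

Forward primer TTCGTTGCCGGCATCGCGTAAG is found on the top strand at positions 3–24.
Reverse complement of the reverse primer: GTCTCGATTCAC. This occurs on the top strand at positions 35–46.
The product is the template from position 3 through 46 (44 bp).

5'-TTCGTTGCCGGCATCGCGTAAGGTCCAACTCCGTCTCGATTCAC-3'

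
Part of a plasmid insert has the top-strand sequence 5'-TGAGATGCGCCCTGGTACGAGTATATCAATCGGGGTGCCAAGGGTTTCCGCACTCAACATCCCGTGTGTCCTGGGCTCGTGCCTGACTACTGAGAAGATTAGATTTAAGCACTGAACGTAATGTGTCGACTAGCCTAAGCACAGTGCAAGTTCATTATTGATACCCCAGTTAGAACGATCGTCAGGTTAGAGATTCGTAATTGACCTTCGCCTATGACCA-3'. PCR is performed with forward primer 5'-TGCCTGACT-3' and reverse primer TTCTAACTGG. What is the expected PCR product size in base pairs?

96 bp

Scanning the template, TGCCTGACT occurs at positions 80–88; this primer anneals to the bottom strand there with its 3' end pointing downstream.
The reverse primer's reverse complement is CCAGTTAGAA, which matches the template at positions 166–175.
Amplicon spans positions 80–175: 96 bp.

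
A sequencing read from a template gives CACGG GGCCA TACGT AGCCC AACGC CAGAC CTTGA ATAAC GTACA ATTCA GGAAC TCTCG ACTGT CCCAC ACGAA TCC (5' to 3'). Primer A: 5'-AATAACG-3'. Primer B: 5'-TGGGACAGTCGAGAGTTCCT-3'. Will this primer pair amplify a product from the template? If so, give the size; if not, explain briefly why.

Primer A (AATAACG) matches the top strand at positions 35–41; it acts as a forward primer.
Primer B's reverse complement is AGGAACTCTCGACTGTCCCA, matching the top strand at positions 50–69; it acts as a reverse primer.
The 3' ends face each other across positions 35–69, giving a 35 bp product.

Yes — a 35 bp product.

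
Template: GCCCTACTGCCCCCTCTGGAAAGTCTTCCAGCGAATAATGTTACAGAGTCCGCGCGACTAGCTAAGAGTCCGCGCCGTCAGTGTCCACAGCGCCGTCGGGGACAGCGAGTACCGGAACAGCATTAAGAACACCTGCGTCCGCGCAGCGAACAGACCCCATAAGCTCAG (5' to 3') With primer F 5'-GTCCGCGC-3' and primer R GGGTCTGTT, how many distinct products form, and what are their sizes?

Three products: 110 bp, 90 bp, 21 bp

The forward primer GTCCGCGC matches the top strand at positions 48–55, 68–75, 137–144.
The reverse primer's reverse complement is AACAGACCC, matching at positions 149–157.
Each forward site pairs with the reverse site to give a product ending at position 157: sizes 110, 90, 21 bp.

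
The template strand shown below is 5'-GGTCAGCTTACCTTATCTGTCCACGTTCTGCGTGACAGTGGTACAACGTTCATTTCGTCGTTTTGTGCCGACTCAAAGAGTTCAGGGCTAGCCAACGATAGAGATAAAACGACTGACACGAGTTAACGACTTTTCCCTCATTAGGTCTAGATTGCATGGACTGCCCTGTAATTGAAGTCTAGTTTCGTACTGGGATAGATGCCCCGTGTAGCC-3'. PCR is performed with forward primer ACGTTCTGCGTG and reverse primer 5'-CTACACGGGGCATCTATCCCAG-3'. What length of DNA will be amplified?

189 bp

The forward primer matches the template at positions 23–34.
Taking the reverse complement of CTACACGGGGCATCTATCCCAG gives CTGGGATAGATGCCCCGTGTAG, found at positions 190–211 on the template; the primer anneals here to the top strand with its 3' end pointing upstream.
The product runs from position 23 to position 211, so its length is 211 − 23 + 1 = 189 bp.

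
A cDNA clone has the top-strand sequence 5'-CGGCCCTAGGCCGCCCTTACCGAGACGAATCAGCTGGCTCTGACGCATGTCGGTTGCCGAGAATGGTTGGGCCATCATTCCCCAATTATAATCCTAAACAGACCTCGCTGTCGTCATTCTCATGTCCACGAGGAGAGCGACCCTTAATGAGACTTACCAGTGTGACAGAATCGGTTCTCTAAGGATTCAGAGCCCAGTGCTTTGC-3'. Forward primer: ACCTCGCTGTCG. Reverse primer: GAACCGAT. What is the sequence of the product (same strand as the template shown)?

Forward primer ACCTCGCTGTCG is found on the top strand at positions 102–113.
Reverse complement of the reverse primer: ATCGGTTC. This occurs on the top strand at positions 170–177.
The product is the template from position 102 through 177 (76 bp).

5'-ACCTCGCTGTCGTCATTCTCATGTCCACGAGGAGAGCGACCCTTAATGAGACTTACCAGTGTGACAGAATCGGTTC-3'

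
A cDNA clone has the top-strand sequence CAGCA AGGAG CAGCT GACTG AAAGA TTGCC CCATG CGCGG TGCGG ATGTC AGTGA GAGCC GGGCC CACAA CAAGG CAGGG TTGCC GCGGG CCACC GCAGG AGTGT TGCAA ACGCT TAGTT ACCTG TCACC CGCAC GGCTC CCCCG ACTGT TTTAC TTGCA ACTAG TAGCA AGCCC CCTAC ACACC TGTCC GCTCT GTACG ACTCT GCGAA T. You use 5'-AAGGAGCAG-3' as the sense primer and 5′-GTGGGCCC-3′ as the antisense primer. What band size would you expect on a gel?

The forward primer matches the template at positions 5–13.
Taking the reverse complement of GTGGGCCC gives GGGCCCAC, found at positions 61–68 on the template; the primer anneals here to the top strand with its 3' end pointing upstream.
Amplicon spans positions 5–68: 64 bp.

64 bp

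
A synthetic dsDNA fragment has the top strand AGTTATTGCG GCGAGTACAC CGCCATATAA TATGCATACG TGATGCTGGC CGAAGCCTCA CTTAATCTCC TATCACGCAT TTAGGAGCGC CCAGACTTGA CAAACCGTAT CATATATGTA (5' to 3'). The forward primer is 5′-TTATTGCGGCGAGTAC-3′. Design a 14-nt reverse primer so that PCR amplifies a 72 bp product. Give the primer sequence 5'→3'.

5'-GATAGGAGATTAAG-3'

The forward primer binds at positions 3–18, so a 72 bp product ends at position 3 + 72 − 1 = 74.
The reverse primer anneals to the top strand over positions 61–74, i.e. to CTTAATCTCCTATC.
Its sequence written 5'→3' is the reverse complement: GATAGGAGATTAAG.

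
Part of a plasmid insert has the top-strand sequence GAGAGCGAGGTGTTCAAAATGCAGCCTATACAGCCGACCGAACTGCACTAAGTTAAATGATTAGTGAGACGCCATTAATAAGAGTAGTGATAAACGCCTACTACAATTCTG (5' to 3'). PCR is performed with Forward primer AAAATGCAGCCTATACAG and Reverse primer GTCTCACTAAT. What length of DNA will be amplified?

55 bp

The forward primer matches the template at positions 16–33.
Taking the reverse complement of GTCTCACTAAT gives ATTAGTGAGAC, found at positions 60–70 on the template; the primer anneals here to the top strand with its 3' end pointing upstream.
The product runs from position 16 to position 70, so its length is 70 − 16 + 1 = 55 bp.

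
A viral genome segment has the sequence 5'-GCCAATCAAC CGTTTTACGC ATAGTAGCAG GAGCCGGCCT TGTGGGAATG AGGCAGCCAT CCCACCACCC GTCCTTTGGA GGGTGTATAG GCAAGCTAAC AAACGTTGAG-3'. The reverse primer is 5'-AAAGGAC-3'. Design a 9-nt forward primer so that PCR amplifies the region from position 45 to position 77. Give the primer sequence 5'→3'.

5'-GGAATGAGG-3'

The reverse primer's reverse complement GTCCTTT matches the template at positions 71–77; the product starts at position 45.
The forward primer is identical to the top strand over positions 45–53: GGAATGAGG.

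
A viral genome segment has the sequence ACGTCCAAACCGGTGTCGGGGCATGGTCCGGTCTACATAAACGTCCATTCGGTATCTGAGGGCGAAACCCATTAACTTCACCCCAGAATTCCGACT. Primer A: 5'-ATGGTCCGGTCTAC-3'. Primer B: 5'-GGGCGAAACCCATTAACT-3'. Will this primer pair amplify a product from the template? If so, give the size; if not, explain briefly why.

Primer A (ATGGTCCGGTCTAC) matches the top strand at positions 23–36 (3' end points downstream).
Primer B (GGGCGAAACCCATTAACT) also matches the top strand directly, at positions 60–77 — its reverse complement AGTTAATGGGTTTCGCCC is not present.
Both primers anneal to the bottom strand with 3' ends pointing the same way, so neither can prime synthesis back toward the other.

No product — both primers anneal to the same strand and extend in the same direction.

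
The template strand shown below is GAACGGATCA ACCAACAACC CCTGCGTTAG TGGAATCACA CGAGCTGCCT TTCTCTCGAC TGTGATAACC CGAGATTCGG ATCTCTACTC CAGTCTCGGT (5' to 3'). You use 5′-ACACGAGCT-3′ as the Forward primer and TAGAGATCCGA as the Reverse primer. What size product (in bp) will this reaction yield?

Forward primer ACACGAGCT is found on the top strand at positions 38–46.
Taking the reverse complement of TAGAGATCCGA gives TCGGATCTCTA, found at positions 77–87 on the template; the primer anneals here to the top strand with its 3' end pointing upstream.
The product runs from position 38 to position 87, so its length is 87 − 38 + 1 = 50 bp.

50 bp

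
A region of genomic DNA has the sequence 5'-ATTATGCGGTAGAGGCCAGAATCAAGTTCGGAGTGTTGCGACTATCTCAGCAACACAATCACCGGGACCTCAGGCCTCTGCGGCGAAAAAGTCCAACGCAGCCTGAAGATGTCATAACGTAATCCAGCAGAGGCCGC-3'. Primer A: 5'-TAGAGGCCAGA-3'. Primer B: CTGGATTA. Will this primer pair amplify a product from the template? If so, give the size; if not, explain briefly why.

Yes — a 118 bp product.

Primer A (TAGAGGCCAGA) matches the top strand at positions 10–20; it acts as a forward primer.
Primer B's reverse complement is TAATCCAG, matching the top strand at positions 120–127; it acts as a reverse primer.
The 3' ends face each other across positions 10–127, giving a 118 bp product.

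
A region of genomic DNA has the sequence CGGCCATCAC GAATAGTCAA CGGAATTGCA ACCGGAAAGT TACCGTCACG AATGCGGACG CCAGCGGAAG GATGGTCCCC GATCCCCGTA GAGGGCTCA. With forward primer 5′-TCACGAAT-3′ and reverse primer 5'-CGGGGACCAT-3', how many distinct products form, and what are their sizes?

Two products: 75 bp, 36 bp

The forward primer TCACGAAT matches the top strand at positions 7–14, 46–53.
The reverse primer's reverse complement is ATGGTCCCCG, matching at positions 72–81.
Each forward site pairs with the reverse site to give a product ending at position 81: sizes 75, 36 bp.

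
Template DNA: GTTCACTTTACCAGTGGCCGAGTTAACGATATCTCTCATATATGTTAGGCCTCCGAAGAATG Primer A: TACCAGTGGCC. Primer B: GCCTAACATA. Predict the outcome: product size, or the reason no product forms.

Yes — a 42 bp product.

Primer A (TACCAGTGGCC) matches the top strand at positions 9–19; it acts as a forward primer.
Primer B's reverse complement is TATGTTAGGC, matching the top strand at positions 41–50; it acts as a reverse primer.
The 3' ends face each other across positions 9–50, giving a 42 bp product.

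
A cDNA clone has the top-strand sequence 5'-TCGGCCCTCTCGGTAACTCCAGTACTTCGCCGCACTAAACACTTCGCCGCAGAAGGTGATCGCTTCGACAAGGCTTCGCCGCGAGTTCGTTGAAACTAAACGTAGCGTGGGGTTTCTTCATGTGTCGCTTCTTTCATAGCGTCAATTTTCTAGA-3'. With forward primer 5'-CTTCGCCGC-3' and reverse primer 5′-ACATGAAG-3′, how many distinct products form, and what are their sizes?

The forward primer CTTCGCCGC matches the top strand at positions 25–33, 42–50, 74–82.
The reverse primer's reverse complement is CTTCATGT, matching at positions 116–123.
Each forward site pairs with the reverse site to give a product ending at position 123: sizes 99, 82, 50 bp.

Three products: 99 bp, 82 bp, 50 bp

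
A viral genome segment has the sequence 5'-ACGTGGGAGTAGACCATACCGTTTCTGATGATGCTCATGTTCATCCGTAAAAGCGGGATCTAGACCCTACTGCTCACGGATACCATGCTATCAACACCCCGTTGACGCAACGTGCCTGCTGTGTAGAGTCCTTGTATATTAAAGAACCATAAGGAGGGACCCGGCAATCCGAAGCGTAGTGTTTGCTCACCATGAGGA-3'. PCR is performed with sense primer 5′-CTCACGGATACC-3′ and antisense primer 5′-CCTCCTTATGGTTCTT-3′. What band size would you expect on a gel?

85 bp

Scanning the template, CTCACGGATACC occurs at positions 73–84; this primer anneals to the bottom strand there with its 3' end pointing downstream.
Taking the reverse complement of CCTCCTTATGGTTCTT gives AAGAACCATAAGGAGG, found at positions 142–157 on the template; the primer anneals here to the top strand with its 3' end pointing upstream.
Amplicon spans positions 73–157: 85 bp.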